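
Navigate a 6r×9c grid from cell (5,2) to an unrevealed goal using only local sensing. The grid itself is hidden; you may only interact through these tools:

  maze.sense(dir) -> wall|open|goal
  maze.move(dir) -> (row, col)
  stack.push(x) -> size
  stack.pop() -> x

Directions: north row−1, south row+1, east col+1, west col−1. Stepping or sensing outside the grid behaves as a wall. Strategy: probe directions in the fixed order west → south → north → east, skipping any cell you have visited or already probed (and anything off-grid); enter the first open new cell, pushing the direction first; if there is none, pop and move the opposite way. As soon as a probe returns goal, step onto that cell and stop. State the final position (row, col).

$ maze.sense dir→west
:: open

$ stack.push x→west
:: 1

$ maze.move dir→west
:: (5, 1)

$ maze.sense dir→west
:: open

$ stack.push x→west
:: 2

$ maze.move dir→west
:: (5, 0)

$ maze.sense dir→north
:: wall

$ stack.pop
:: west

$ maze.move dir→east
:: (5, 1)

$ maze.sense dir→north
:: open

$ stack.push x→north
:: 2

$ maze.move dir→north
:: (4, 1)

$ maze.sense dir→north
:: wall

$ maze.sense dir→east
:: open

$ stack.push x→east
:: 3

$ maze.move dir→east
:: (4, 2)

$ maze.sense dir→north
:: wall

$ maze.sense dir→east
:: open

$ stack.push x→east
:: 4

$ maze.move dir→east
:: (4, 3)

$ maze.sense dir→south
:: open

$ stack.push x→south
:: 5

$ maze.move dir→south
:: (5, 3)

$ maze.sense dir→east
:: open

$ stack.push x→east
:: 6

$ maze.move dir→east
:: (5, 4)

$ maze.sense dir→north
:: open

$ stack.push x→north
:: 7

$ maze.move dir→north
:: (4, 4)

$ maze.sense dir→north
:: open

$ stack.push x→north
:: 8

$ maze.move dir→north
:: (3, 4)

$ maze.sense dir→west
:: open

$ stack.push x→west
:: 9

$ maze.move dir→west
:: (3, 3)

$ maze.sense dir→north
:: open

$ stack.push x→north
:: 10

$ maze.move dir→north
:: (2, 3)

$ maze.sense dir→west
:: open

$ stack.push x→west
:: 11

$ maze.move dir→west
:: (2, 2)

$ maze.sense dir→west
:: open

$ stack.push x→west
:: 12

$ maze.move dir→west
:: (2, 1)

$ maze.sense dir→west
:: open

$ stack.push x→west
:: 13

$ maze.move dir→west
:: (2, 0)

$ maze.sense dir→south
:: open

$ stack.push x→south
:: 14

$ maze.move dir→south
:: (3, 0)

$ stack.pop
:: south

$ maze.move dir→north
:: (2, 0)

$ maze.sense dir→north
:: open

$ stack.push x→north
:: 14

$ maze.move dir→north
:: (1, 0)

$ maze.sense dir→north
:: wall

$ maze.sense dir→east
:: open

$ stack.push x→east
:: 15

$ maze.move dir→east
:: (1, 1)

$ maze.sense dir→north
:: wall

$ maze.sense dir→east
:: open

$ stack.push x→east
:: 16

$ maze.move dir→east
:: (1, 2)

$ maze.sense dir→north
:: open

$ stack.push x→north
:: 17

$ maze.move dir→north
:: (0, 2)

$ maze.sense dir→east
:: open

$ stack.push x→east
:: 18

$ maze.move dir→east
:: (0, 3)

$ maze.sense dir→south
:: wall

$ maze.sense dir→east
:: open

$ stack.push x→east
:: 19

$ maze.move dir→east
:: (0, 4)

$ maze.sense dir→south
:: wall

$ maze.sense dir→east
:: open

$ stack.push x→east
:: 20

$ maze.move dir→east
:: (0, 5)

$ maze.sense dir→south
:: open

$ stack.push x→south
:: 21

$ maze.move dir→south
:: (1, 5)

$ maze.sense dir→south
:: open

$ stack.push x→south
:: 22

$ maze.move dir→south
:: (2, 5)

$ maze.sense dir→west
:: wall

$ maze.sense dir→south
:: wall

$ maze.sense dir→east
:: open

$ stack.push x→east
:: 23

$ maze.move dir→east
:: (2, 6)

$ maze.sense dir→south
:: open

$ stack.push x→south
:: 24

$ maze.move dir→south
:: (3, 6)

$ maze.sense dir→south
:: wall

$ maze.sense dir→east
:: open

$ stack.push x→east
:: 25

$ maze.move dir→east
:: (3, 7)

$ maze.sense dir→south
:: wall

$ maze.sense dir→north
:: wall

$ maze.sense dir→east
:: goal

$ maze.move dir→east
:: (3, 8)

Answer: (3, 8)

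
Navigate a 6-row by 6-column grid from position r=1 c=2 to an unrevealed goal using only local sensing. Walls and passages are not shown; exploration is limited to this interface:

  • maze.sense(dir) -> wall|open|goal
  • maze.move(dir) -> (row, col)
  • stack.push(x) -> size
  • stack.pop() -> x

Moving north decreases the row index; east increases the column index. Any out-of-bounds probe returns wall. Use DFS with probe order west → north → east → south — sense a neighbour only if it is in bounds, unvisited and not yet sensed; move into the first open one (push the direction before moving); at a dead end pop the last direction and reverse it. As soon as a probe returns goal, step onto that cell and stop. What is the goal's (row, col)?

// sense(dir='west') ~> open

// push(x='west') ~> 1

// move(dir='west') ~> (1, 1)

// sense(dir='west') ~> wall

// sense(dir='north') ~> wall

// sense(dir='south') ~> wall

// pop() ~> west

// move(dir='east') ~> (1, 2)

// sense(dir='north') ~> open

// push(x='north') ~> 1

// move(dir='north') ~> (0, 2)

// sense(dir='east') ~> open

// push(x='east') ~> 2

// move(dir='east') ~> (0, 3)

// sense(dir='east') ~> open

// push(x='east') ~> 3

// move(dir='east') ~> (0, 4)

// sense(dir='east') ~> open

// push(x='east') ~> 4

// move(dir='east') ~> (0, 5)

// sense(dir='south') ~> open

// push(x='south') ~> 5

// move(dir='south') ~> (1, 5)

// sense(dir='west') ~> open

// push(x='west') ~> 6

// move(dir='west') ~> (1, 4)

// sense(dir='west') ~> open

// push(x='west') ~> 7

// move(dir='west') ~> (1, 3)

// sense(dir='south') ~> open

// push(x='south') ~> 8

// move(dir='south') ~> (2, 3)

// sense(dir='west') ~> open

// push(x='west') ~> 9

// move(dir='west') ~> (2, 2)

// sense(dir='south') ~> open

// push(x='south') ~> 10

// move(dir='south') ~> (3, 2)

// sense(dir='west') ~> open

// push(x='west') ~> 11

// move(dir='west') ~> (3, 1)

// sense(dir='west') ~> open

// push(x='west') ~> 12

// move(dir='west') ~> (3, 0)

// sense(dir='north') ~> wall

// sense(dir='south') ~> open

// push(x='south') ~> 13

// move(dir='south') ~> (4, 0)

// sense(dir='east') ~> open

// push(x='east') ~> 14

// move(dir='east') ~> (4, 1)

// sense(dir='east') ~> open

// push(x='east') ~> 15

// move(dir='east') ~> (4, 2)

// sense(dir='east') ~> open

// push(x='east') ~> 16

// move(dir='east') ~> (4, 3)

// sense(dir='north') ~> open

// push(x='north') ~> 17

// move(dir='north') ~> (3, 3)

// sense(dir='east') ~> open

// push(x='east') ~> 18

// move(dir='east') ~> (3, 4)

// sense(dir='north') ~> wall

// sense(dir='east') ~> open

// push(x='east') ~> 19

// move(dir='east') ~> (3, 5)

// sense(dir='north') ~> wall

// sense(dir='south') ~> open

// push(x='south') ~> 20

// move(dir='south') ~> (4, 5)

// sense(dir='west') ~> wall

// sense(dir='south') ~> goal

// move(dir='south') ~> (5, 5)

Answer: (5, 5)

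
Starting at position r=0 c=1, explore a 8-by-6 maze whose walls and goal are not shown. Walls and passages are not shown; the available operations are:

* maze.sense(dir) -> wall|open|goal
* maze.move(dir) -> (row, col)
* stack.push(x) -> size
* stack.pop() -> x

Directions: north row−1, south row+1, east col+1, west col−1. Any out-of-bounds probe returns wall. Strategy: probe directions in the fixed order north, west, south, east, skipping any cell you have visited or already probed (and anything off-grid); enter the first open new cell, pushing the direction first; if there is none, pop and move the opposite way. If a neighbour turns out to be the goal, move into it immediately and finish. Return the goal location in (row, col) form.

Action: maze.sense[dir=west]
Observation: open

Action: stack.push[x=west]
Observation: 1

Action: maze.move[dir=west]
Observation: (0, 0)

Action: maze.sense[dir=south]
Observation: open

Action: stack.push[x=south]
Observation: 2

Action: maze.move[dir=south]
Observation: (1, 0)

Action: maze.sense[dir=south]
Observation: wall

Action: maze.sense[dir=east]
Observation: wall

Action: stack.pop[]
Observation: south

Action: maze.move[dir=north]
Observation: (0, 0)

Action: stack.pop[]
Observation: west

Action: maze.move[dir=east]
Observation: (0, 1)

Action: maze.sense[dir=east]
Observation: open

Action: stack.push[x=east]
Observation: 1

Action: maze.move[dir=east]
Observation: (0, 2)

Action: maze.sense[dir=south]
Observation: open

Action: stack.push[x=south]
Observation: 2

Action: maze.move[dir=south]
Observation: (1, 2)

Action: maze.sense[dir=south]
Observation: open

Action: stack.push[x=south]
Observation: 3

Action: maze.move[dir=south]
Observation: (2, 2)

Action: maze.sense[dir=west]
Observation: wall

Action: maze.sense[dir=south]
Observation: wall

Action: maze.sense[dir=east]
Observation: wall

Action: stack.pop[]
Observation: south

Action: maze.move[dir=north]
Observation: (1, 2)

Action: maze.sense[dir=east]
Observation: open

Action: stack.push[x=east]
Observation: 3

Action: maze.move[dir=east]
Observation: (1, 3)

Action: maze.sense[dir=north]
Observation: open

Action: stack.push[x=north]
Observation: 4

Action: maze.move[dir=north]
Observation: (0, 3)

Action: maze.sense[dir=east]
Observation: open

Action: stack.push[x=east]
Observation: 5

Action: maze.move[dir=east]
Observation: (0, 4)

Action: maze.sense[dir=south]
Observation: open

Action: stack.push[x=south]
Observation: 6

Action: maze.move[dir=south]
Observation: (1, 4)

Action: maze.sense[dir=south]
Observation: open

Action: stack.push[x=south]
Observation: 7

Action: maze.move[dir=south]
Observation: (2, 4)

Action: maze.sense[dir=south]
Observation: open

Action: stack.push[x=south]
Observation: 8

Action: maze.move[dir=south]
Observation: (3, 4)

Action: maze.sense[dir=west]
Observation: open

Action: stack.push[x=west]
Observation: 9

Action: maze.move[dir=west]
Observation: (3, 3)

Action: maze.sense[dir=south]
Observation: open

Action: stack.push[x=south]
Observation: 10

Action: maze.move[dir=south]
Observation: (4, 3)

Action: maze.sense[dir=west]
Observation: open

Action: stack.push[x=west]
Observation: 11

Action: maze.move[dir=west]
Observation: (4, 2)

Action: maze.sense[dir=west]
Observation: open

Action: stack.push[x=west]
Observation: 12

Action: maze.move[dir=west]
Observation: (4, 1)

Action: maze.sense[dir=north]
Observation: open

Action: stack.push[x=north]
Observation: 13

Action: maze.move[dir=north]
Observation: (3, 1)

Action: maze.sense[dir=west]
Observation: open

Action: stack.push[x=west]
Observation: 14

Action: maze.move[dir=west]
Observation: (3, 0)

Action: maze.sense[dir=south]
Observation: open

Action: stack.push[x=south]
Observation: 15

Action: maze.move[dir=south]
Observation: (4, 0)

Action: maze.sense[dir=south]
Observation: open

Action: stack.push[x=south]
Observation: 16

Action: maze.move[dir=south]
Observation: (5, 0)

Action: maze.sense[dir=south]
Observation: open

Action: stack.push[x=south]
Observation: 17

Action: maze.move[dir=south]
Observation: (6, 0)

Action: maze.sense[dir=south]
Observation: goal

Action: maze.move[dir=south]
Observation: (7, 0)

Answer: (7, 0)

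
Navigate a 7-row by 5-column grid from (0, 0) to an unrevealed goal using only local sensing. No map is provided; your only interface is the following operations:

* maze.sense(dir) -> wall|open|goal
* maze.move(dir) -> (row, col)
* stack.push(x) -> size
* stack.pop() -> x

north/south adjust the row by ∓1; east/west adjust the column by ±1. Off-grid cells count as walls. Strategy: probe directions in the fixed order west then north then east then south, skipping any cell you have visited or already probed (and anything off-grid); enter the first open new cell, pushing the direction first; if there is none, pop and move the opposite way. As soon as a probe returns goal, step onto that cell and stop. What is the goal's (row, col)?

·→ maze.sense(dir='east')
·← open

·→ stack.push(x='east')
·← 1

·→ maze.move(dir='east')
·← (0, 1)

·→ maze.sense(dir='east')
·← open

·→ stack.push(x='east')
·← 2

·→ maze.move(dir='east')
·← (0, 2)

·→ maze.sense(dir='east')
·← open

·→ stack.push(x='east')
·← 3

·→ maze.move(dir='east')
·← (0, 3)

·→ maze.sense(dir='east')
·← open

·→ stack.push(x='east')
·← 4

·→ maze.move(dir='east')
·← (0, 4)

·→ maze.sense(dir='south')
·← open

·→ stack.push(x='south')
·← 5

·→ maze.move(dir='south')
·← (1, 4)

·→ maze.sense(dir='west')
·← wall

·→ maze.sense(dir='south')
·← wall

·→ stack.pop()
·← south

·→ maze.move(dir='north')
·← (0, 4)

·→ stack.pop()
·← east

·→ maze.move(dir='west')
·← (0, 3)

·→ stack.pop()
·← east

·→ maze.move(dir='west')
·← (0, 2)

·→ maze.sense(dir='south')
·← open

·→ stack.push(x='south')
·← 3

·→ maze.move(dir='south')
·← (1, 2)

·→ maze.sense(dir='west')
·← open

·→ stack.push(x='west')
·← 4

·→ maze.move(dir='west')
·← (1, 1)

·→ maze.sense(dir='west')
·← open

·→ stack.push(x='west')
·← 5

·→ maze.move(dir='west')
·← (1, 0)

·→ maze.sense(dir='south')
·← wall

·→ stack.pop()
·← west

·→ maze.move(dir='east')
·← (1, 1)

·→ maze.sense(dir='south')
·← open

·→ stack.push(x='south')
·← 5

·→ maze.move(dir='south')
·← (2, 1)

·→ maze.sense(dir='east')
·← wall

·→ maze.sense(dir='south')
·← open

·→ stack.push(x='south')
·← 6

·→ maze.move(dir='south')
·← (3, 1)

·→ maze.sense(dir='west')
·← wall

·→ maze.sense(dir='east')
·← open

·→ stack.push(x='east')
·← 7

·→ maze.move(dir='east')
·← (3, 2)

·→ maze.sense(dir='east')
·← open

·→ stack.push(x='east')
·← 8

·→ maze.move(dir='east')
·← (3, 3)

·→ maze.sense(dir='north')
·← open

·→ stack.push(x='north')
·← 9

·→ maze.move(dir='north')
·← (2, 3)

·→ stack.pop()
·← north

·→ maze.move(dir='south')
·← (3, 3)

·→ maze.sense(dir='east')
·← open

·→ stack.push(x='east')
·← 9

·→ maze.move(dir='east')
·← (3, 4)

·→ maze.sense(dir='south')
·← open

·→ stack.push(x='south')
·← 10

·→ maze.move(dir='south')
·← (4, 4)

·→ maze.sense(dir='west')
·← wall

·→ maze.sense(dir='south')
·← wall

·→ stack.pop()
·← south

·→ maze.move(dir='north')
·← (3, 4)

·→ stack.pop()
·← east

·→ maze.move(dir='west')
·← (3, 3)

·→ stack.pop()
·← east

·→ maze.move(dir='west')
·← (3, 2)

·→ maze.sense(dir='south')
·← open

·→ stack.push(x='south')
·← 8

·→ maze.move(dir='south')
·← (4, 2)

·→ maze.sense(dir='west')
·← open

·→ stack.push(x='west')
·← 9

·→ maze.move(dir='west')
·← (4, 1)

·→ maze.sense(dir='west')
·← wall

·→ maze.sense(dir='south')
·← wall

·→ stack.pop()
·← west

·→ maze.move(dir='east')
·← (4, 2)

·→ maze.sense(dir='south')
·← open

·→ stack.push(x='south')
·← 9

·→ maze.move(dir='south')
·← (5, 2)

·→ maze.sense(dir='east')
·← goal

·→ maze.move(dir='east')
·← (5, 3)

Answer: (5, 3)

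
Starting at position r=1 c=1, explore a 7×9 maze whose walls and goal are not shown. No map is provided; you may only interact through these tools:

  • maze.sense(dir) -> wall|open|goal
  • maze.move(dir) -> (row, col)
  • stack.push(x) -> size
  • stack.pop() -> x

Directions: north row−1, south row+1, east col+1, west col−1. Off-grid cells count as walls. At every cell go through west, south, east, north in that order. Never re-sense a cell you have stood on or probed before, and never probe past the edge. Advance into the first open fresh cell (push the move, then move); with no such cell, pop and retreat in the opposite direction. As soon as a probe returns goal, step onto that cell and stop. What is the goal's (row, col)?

I invoke sense with west, and see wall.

Then sense with south, and see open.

Now I run push with south, → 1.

Calling move with south, and see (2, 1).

Invoking sense with west, → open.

Invoking push with west, giving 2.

I invoke move with west, giving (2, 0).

I run sense with south, and get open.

Then push with south, which returns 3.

I call move with south, : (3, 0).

I call sense with south, giving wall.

Invoking sense with east, which returns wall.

I invoke pop, : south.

I run move with north, which returns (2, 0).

Then pop(), and observe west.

I call move with east, — result: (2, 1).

Using sense with east, which returns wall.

I invoke pop, → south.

Now I run move with north, and see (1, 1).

Invoking sense with east, and get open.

Using push with east, : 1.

Now I run move with east, and get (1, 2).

I try sense with east, — result: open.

I invoke push with east, : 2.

Now I run move with east, and see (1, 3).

I try sense with south, which returns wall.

I call sense with east, : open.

I call push with east, — result: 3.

Now I run move with east, and get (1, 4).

Then sense with south, which returns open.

Now I run push with south, which returns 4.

I run move with south, which returns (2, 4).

Using sense with south, — result: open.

Now I run push with south, and get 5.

I use move with south, and observe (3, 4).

I try sense with west, yielding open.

Using push with west, giving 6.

Invoking move with west, and see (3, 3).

Next I call sense with west, and see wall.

I run sense with south, : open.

I try push with south, yielding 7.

I try move with south, and see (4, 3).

Now I run sense with west, giving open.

Invoking push with west, which returns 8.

Next I call move with west, and get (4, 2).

I run sense with west, — result: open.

I call push with west, which returns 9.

Invoking move with west, → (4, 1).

I call sense with south, : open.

I call push with south, and observe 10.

Then move with south, which returns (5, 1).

I invoke sense with west, yielding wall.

Invoking sense with south, yielding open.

Invoking push with south, yielding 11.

Using move with south, and see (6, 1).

Next I call sense with west, and observe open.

Using push with west, and get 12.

I run move with west, which returns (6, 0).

I run pop(), and get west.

Invoking move with east, yielding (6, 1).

I try sense with east, and see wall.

I call pop, and get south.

Invoking move with north, giving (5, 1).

Then sense with east, and see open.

I invoke push with east, → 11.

I run move with east, → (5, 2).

I invoke sense with east, which returns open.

I call push with east, — result: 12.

I call move with east, : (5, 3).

I call sense with south, giving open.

I try push with south, which returns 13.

I use move with south, giving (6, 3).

I use sense with east, — result: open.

I try push with east, and get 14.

Invoking move with east, which returns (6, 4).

Using sense with east, — result: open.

Calling push with east, : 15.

I run move with east, : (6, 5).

I invoke sense with east, which returns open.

Calling push with east, — result: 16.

Calling move with east, yielding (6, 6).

Then sense with east, giving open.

Then push with east, giving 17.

Calling move with east, → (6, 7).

Calling sense with east, → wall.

I try sense with north, which returns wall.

Calling pop(), → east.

I run move with west, → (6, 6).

I run sense with north, giving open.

I run push with north, which returns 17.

I use move with north, — result: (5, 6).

Using sense with west, and observe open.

I try push with west, giving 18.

Invoking move with west, yielding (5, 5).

Calling sense with west, and observe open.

Then push with west, : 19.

I invoke move with west, giving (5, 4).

Invoking sense with north, yielding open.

I invoke push with north, → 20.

I try move with north, — result: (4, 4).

Calling sense with east, : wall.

I invoke pop(), and observe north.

Calling move with south, → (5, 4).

Using pop, giving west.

I call move with east, → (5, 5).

I invoke pop(), and get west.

I run move with east, and observe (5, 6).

Invoking sense with north, and observe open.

I try push with north, and get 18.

Next I call move with north, → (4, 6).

Calling sense with east, and see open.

Now I run push with east, : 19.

I run move with east, yielding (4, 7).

I run sense with east, yielding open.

Next I call push with east, giving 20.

Then move with east, and observe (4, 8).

Invoking sense with south, : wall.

Then sense with north, and get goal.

Now I run move with north, — result: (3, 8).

Answer: (3, 8)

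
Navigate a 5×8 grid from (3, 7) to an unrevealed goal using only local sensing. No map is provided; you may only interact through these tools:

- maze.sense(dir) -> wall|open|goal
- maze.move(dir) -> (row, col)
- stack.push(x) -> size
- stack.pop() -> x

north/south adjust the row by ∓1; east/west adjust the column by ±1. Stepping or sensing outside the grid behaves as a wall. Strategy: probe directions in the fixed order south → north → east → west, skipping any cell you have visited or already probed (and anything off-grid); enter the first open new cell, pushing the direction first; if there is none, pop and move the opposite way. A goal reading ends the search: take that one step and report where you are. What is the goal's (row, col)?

Do: maze.sense[south]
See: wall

Do: maze.sense[north]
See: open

Do: stack.push[north]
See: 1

Do: maze.move[north]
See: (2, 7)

Do: maze.sense[north]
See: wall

Do: maze.sense[west]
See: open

Do: stack.push[west]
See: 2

Do: maze.move[west]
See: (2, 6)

Do: maze.sense[south]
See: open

Do: stack.push[south]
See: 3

Do: maze.move[south]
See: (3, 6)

Do: maze.sense[south]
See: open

Do: stack.push[south]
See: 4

Do: maze.move[south]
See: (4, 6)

Do: maze.sense[west]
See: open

Do: stack.push[west]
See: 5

Do: maze.move[west]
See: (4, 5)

Do: maze.sense[north]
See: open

Do: stack.push[north]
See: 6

Do: maze.move[north]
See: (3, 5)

Do: maze.sense[north]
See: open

Do: stack.push[north]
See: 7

Do: maze.move[north]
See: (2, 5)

Do: maze.sense[north]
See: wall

Do: maze.sense[west]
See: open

Do: stack.push[west]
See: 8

Do: maze.move[west]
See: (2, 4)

Do: maze.sense[south]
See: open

Do: stack.push[south]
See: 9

Do: maze.move[south]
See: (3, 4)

Do: maze.sense[south]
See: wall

Do: maze.sense[west]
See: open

Do: stack.push[west]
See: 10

Do: maze.move[west]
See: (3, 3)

Do: maze.sense[south]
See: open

Do: stack.push[south]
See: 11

Do: maze.move[south]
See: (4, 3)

Do: maze.sense[west]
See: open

Do: stack.push[west]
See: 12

Do: maze.move[west]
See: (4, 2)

Do: maze.sense[north]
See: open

Do: stack.push[north]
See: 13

Do: maze.move[north]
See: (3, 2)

Do: maze.sense[north]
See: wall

Do: maze.sense[west]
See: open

Do: stack.push[west]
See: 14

Do: maze.move[west]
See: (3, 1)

Do: maze.sense[south]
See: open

Do: stack.push[south]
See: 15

Do: maze.move[south]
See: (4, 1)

Do: maze.sense[west]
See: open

Do: stack.push[west]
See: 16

Do: maze.move[west]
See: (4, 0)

Do: maze.sense[north]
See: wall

Do: stack.pop[]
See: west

Do: maze.move[east]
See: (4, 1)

Do: stack.pop[]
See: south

Do: maze.move[north]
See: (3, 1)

Do: maze.sense[north]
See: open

Do: stack.push[north]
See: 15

Do: maze.move[north]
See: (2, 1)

Do: maze.sense[north]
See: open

Do: stack.push[north]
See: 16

Do: maze.move[north]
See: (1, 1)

Do: maze.sense[north]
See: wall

Do: maze.sense[east]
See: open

Do: stack.push[east]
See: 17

Do: maze.move[east]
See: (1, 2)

Do: maze.sense[north]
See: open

Do: stack.push[north]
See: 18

Do: maze.move[north]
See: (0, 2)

Do: maze.sense[east]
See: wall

Do: stack.pop[]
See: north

Do: maze.move[south]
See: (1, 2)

Do: maze.sense[east]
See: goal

Do: maze.move[east]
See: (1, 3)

Answer: (1, 3)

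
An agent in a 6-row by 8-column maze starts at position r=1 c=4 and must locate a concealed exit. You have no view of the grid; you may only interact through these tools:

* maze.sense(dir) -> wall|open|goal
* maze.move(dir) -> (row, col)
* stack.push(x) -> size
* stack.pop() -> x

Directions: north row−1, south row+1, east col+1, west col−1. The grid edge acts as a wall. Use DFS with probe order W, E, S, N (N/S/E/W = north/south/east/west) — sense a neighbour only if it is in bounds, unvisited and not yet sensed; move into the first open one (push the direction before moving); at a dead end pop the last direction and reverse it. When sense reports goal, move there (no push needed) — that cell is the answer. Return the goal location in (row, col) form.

·→ sense(dir=west)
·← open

·→ push(x=west)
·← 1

·→ move(dir=west)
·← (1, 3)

·→ sense(dir=west)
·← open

·→ push(x=west)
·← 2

·→ move(dir=west)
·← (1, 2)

·→ sense(dir=west)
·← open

·→ push(x=west)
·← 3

·→ move(dir=west)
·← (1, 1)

·→ sense(dir=west)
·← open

·→ push(x=west)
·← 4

·→ move(dir=west)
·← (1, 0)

·→ sense(dir=south)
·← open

·→ push(x=south)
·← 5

·→ move(dir=south)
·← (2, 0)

·→ sense(dir=east)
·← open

·→ push(x=east)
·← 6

·→ move(dir=east)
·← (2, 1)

·→ sense(dir=east)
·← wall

·→ sense(dir=south)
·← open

·→ push(x=south)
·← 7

·→ move(dir=south)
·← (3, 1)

·→ sense(dir=west)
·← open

·→ push(x=west)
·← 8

·→ move(dir=west)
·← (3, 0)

·→ sense(dir=south)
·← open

·→ push(x=south)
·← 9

·→ move(dir=south)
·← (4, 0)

·→ sense(dir=east)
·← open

·→ push(x=east)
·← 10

·→ move(dir=east)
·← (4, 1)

·→ sense(dir=east)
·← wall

·→ sense(dir=south)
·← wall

·→ pop()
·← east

·→ move(dir=west)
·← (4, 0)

·→ sense(dir=south)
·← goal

·→ move(dir=south)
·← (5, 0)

Answer: (5, 0)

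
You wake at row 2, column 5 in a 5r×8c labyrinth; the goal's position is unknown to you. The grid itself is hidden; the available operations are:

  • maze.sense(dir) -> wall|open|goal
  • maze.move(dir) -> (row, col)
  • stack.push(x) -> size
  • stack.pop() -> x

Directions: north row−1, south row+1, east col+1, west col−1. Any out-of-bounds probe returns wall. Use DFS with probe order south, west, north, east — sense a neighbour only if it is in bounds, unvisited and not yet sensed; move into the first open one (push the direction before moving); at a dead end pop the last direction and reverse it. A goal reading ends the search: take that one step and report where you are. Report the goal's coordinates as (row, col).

-> maze.sense(dir=south)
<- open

-> stack.push(x=south)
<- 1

-> maze.move(dir=south)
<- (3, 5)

-> maze.sense(dir=south)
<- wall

-> maze.sense(dir=west)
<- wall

-> maze.sense(dir=east)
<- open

-> stack.push(x=east)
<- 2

-> maze.move(dir=east)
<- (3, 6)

-> maze.sense(dir=south)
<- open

-> stack.push(x=south)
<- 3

-> maze.move(dir=south)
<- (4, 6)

-> maze.sense(dir=east)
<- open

-> stack.push(x=east)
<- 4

-> maze.move(dir=east)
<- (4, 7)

-> maze.sense(dir=north)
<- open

-> stack.push(x=north)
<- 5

-> maze.move(dir=north)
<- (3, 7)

-> maze.sense(dir=north)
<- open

-> stack.push(x=north)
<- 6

-> maze.move(dir=north)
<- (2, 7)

-> maze.sense(dir=west)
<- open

-> stack.push(x=west)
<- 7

-> maze.move(dir=west)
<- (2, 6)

-> maze.sense(dir=north)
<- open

-> stack.push(x=north)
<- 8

-> maze.move(dir=north)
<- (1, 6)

-> maze.sense(dir=west)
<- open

-> stack.push(x=west)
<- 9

-> maze.move(dir=west)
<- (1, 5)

-> maze.sense(dir=west)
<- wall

-> maze.sense(dir=north)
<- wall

-> stack.pop()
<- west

-> maze.move(dir=east)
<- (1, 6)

-> maze.sense(dir=north)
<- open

-> stack.push(x=north)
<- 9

-> maze.move(dir=north)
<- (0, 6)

-> maze.sense(dir=east)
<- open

-> stack.push(x=east)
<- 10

-> maze.move(dir=east)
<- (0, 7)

-> maze.sense(dir=south)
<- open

-> stack.push(x=south)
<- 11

-> maze.move(dir=south)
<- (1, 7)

-> stack.pop()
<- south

-> maze.move(dir=north)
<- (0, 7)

-> stack.pop()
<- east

-> maze.move(dir=west)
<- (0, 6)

-> stack.pop()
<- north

-> maze.move(dir=south)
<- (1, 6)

-> stack.pop()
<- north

-> maze.move(dir=south)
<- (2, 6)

-> stack.pop()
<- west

-> maze.move(dir=east)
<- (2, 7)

-> stack.pop()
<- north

-> maze.move(dir=south)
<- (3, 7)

-> stack.pop()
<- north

-> maze.move(dir=south)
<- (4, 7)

-> stack.pop()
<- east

-> maze.move(dir=west)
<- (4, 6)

-> stack.pop()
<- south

-> maze.move(dir=north)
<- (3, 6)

-> stack.pop()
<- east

-> maze.move(dir=west)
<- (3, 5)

-> stack.pop()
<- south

-> maze.move(dir=north)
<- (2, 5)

-> maze.sense(dir=west)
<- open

-> stack.push(x=west)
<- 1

-> maze.move(dir=west)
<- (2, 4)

-> maze.sense(dir=west)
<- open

-> stack.push(x=west)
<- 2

-> maze.move(dir=west)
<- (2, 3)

-> maze.sense(dir=south)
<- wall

-> maze.sense(dir=west)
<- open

-> stack.push(x=west)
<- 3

-> maze.move(dir=west)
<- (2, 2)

-> maze.sense(dir=south)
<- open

-> stack.push(x=south)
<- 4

-> maze.move(dir=south)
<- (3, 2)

-> maze.sense(dir=south)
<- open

-> stack.push(x=south)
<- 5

-> maze.move(dir=south)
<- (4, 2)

-> maze.sense(dir=west)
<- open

-> stack.push(x=west)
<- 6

-> maze.move(dir=west)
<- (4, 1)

-> maze.sense(dir=west)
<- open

-> stack.push(x=west)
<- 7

-> maze.move(dir=west)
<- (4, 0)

-> maze.sense(dir=north)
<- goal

-> maze.move(dir=north)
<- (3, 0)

Answer: (3, 0)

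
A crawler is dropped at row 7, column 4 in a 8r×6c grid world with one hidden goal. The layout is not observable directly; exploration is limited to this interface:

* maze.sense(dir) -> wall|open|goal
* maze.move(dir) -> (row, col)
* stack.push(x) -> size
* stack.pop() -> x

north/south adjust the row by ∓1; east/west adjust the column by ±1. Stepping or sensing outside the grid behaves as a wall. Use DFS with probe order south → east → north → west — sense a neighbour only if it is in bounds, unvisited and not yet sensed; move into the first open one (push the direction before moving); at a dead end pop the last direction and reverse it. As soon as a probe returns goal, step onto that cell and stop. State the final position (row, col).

-> maze.sense(east)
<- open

-> stack.push(east)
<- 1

-> maze.move(east)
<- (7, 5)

-> maze.sense(north)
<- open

-> stack.push(north)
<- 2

-> maze.move(north)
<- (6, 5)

-> maze.sense(north)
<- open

-> stack.push(north)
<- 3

-> maze.move(north)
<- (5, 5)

-> maze.sense(north)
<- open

-> stack.push(north)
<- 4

-> maze.move(north)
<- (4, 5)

-> maze.sense(north)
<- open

-> stack.push(north)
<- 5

-> maze.move(north)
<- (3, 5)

-> maze.sense(north)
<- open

-> stack.push(north)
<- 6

-> maze.move(north)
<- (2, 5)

-> maze.sense(north)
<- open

-> stack.push(north)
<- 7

-> maze.move(north)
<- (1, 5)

-> maze.sense(north)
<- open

-> stack.push(north)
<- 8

-> maze.move(north)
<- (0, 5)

-> maze.sense(west)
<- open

-> stack.push(west)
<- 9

-> maze.move(west)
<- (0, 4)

-> maze.sense(south)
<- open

-> stack.push(south)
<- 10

-> maze.move(south)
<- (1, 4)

-> maze.sense(south)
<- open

-> stack.push(south)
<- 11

-> maze.move(south)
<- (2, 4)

-> maze.sense(south)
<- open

-> stack.push(south)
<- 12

-> maze.move(south)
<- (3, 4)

-> maze.sense(south)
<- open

-> stack.push(south)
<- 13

-> maze.move(south)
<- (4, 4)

-> maze.sense(south)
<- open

-> stack.push(south)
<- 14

-> maze.move(south)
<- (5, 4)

-> maze.sense(south)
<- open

-> stack.push(south)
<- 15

-> maze.move(south)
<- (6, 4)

-> maze.sense(west)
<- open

-> stack.push(west)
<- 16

-> maze.move(west)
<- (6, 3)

-> maze.sense(south)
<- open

-> stack.push(south)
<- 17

-> maze.move(south)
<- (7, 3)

-> maze.sense(west)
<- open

-> stack.push(west)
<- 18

-> maze.move(west)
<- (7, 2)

-> maze.sense(north)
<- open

-> stack.push(north)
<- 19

-> maze.move(north)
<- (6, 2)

-> maze.sense(north)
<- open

-> stack.push(north)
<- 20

-> maze.move(north)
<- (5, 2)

-> maze.sense(east)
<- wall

-> maze.sense(north)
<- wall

-> maze.sense(west)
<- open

-> stack.push(west)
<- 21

-> maze.move(west)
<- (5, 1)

-> maze.sense(south)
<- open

-> stack.push(south)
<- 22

-> maze.move(south)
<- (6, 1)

-> maze.sense(south)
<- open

-> stack.push(south)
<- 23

-> maze.move(south)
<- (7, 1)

-> maze.sense(west)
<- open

-> stack.push(west)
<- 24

-> maze.move(west)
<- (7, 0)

-> maze.sense(north)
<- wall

-> stack.pop()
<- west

-> maze.move(east)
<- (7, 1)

-> stack.pop()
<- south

-> maze.move(north)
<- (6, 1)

-> stack.pop()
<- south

-> maze.move(north)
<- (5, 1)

-> maze.sense(north)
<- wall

-> maze.sense(west)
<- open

-> stack.push(west)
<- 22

-> maze.move(west)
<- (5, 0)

-> maze.sense(north)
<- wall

-> stack.pop()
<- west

-> maze.move(east)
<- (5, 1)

-> stack.pop()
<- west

-> maze.move(east)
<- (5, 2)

-> stack.pop()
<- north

-> maze.move(south)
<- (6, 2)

-> stack.pop()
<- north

-> maze.move(south)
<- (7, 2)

-> stack.pop()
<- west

-> maze.move(east)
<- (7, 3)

-> stack.pop()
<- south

-> maze.move(north)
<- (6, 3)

-> stack.pop()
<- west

-> maze.move(east)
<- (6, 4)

-> stack.pop()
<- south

-> maze.move(north)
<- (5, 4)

-> stack.pop()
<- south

-> maze.move(north)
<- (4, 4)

-> maze.sense(west)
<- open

-> stack.push(west)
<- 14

-> maze.move(west)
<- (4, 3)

-> maze.sense(north)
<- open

-> stack.push(north)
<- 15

-> maze.move(north)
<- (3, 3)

-> maze.sense(north)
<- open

-> stack.push(north)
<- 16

-> maze.move(north)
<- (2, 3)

-> maze.sense(north)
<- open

-> stack.push(north)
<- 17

-> maze.move(north)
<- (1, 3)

-> maze.sense(north)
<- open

-> stack.push(north)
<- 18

-> maze.move(north)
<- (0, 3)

-> maze.sense(west)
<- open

-> stack.push(west)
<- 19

-> maze.move(west)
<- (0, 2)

-> maze.sense(south)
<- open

-> stack.push(south)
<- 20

-> maze.move(south)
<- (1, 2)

-> maze.sense(south)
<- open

-> stack.push(south)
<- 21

-> maze.move(south)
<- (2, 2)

-> maze.sense(south)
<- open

-> stack.push(south)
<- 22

-> maze.move(south)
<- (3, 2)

-> maze.sense(west)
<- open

-> stack.push(west)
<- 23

-> maze.move(west)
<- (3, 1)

-> maze.sense(north)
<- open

-> stack.push(north)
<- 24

-> maze.move(north)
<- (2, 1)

-> maze.sense(north)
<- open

-> stack.push(north)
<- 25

-> maze.move(north)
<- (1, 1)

-> maze.sense(north)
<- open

-> stack.push(north)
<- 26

-> maze.move(north)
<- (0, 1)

-> maze.sense(west)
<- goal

-> maze.move(west)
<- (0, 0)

Answer: (0, 0)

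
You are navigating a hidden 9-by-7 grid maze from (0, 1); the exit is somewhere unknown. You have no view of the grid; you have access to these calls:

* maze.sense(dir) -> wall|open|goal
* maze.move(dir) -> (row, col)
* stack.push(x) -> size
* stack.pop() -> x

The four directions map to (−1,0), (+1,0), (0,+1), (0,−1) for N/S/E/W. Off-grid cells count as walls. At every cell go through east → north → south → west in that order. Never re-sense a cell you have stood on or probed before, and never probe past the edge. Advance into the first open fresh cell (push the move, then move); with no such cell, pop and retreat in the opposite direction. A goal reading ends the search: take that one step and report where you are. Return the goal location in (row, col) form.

Step: sense[dir: east]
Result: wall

Step: sense[dir: south]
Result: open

Step: push[x: south]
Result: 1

Step: move[dir: south]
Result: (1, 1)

Step: sense[dir: east]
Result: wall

Step: sense[dir: south]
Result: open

Step: push[x: south]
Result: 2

Step: move[dir: south]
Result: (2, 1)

Step: sense[dir: east]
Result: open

Step: push[x: east]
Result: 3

Step: move[dir: east]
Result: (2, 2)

Step: sense[dir: east]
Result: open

Step: push[x: east]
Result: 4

Step: move[dir: east]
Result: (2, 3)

Step: sense[dir: east]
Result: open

Step: push[x: east]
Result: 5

Step: move[dir: east]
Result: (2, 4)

Step: sense[dir: east]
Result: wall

Step: sense[dir: north]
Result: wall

Step: sense[dir: south]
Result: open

Step: push[x: south]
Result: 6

Step: move[dir: south]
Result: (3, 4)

Step: sense[dir: east]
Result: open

Step: push[x: east]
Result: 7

Step: move[dir: east]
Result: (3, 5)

Step: sense[dir: east]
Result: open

Step: push[x: east]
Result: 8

Step: move[dir: east]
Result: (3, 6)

Step: sense[dir: north]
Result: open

Step: push[x: north]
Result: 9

Step: move[dir: north]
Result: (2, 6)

Step: sense[dir: north]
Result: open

Step: push[x: north]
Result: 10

Step: move[dir: north]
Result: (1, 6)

Step: sense[dir: north]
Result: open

Step: push[x: north]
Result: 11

Step: move[dir: north]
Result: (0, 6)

Step: sense[dir: west]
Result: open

Step: push[x: west]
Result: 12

Step: move[dir: west]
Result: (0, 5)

Step: sense[dir: south]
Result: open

Step: push[x: south]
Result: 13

Step: move[dir: south]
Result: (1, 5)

Step: pop[]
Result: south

Step: move[dir: north]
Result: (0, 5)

Step: sense[dir: west]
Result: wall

Step: pop[]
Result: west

Step: move[dir: east]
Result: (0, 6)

Step: pop[]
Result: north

Step: move[dir: south]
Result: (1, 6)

Step: pop[]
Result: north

Step: move[dir: south]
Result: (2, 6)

Step: pop[]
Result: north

Step: move[dir: south]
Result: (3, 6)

Step: sense[dir: south]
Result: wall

Step: pop[]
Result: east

Step: move[dir: west]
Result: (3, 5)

Step: sense[dir: south]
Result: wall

Step: pop[]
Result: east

Step: move[dir: west]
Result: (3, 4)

Step: sense[dir: south]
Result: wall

Step: sense[dir: west]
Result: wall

Step: pop[]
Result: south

Step: move[dir: north]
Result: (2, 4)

Step: pop[]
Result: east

Step: move[dir: west]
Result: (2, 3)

Step: sense[dir: north]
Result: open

Step: push[x: north]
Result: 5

Step: move[dir: north]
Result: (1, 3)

Step: sense[dir: north]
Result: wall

Step: pop[]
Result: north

Step: move[dir: south]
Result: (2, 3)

Step: pop[]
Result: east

Step: move[dir: west]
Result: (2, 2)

Step: sense[dir: south]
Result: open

Step: push[x: south]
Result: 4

Step: move[dir: south]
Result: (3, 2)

Step: sense[dir: south]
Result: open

Step: push[x: south]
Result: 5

Step: move[dir: south]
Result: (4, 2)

Step: sense[dir: east]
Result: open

Step: push[x: east]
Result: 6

Step: move[dir: east]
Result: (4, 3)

Step: sense[dir: south]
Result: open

Step: push[x: south]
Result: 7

Step: move[dir: south]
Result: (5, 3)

Step: sense[dir: east]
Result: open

Step: push[x: east]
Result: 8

Step: move[dir: east]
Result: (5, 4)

Step: sense[dir: east]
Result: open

Step: push[x: east]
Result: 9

Step: move[dir: east]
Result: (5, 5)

Step: sense[dir: east]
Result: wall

Step: sense[dir: south]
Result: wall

Step: pop[]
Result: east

Step: move[dir: west]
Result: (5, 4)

Step: sense[dir: south]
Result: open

Step: push[x: south]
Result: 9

Step: move[dir: south]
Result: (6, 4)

Step: sense[dir: south]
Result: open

Step: push[x: south]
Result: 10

Step: move[dir: south]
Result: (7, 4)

Step: sense[dir: east]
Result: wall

Step: sense[dir: south]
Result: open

Step: push[x: south]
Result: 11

Step: move[dir: south]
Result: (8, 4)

Step: sense[dir: east]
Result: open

Step: push[x: east]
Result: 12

Step: move[dir: east]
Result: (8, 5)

Step: sense[dir: east]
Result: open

Step: push[x: east]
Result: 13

Step: move[dir: east]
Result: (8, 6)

Step: sense[dir: north]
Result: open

Step: push[x: north]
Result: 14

Step: move[dir: north]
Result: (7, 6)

Step: sense[dir: north]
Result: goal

Step: move[dir: north]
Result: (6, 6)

Answer: (6, 6)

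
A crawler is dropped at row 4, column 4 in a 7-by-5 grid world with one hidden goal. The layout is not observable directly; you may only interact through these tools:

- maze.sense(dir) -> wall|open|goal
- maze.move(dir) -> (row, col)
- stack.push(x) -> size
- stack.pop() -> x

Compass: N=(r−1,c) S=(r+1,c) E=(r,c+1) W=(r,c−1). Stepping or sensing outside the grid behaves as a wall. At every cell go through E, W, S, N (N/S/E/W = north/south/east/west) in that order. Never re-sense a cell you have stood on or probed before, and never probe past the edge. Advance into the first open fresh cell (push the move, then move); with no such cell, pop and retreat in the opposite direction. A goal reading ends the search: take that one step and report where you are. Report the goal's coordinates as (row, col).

;; sense(dir→west) ~> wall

;; sense(dir→south) ~> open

;; push(x→south) ~> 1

;; move(dir→south) ~> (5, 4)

;; sense(dir→west) ~> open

;; push(x→west) ~> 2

;; move(dir→west) ~> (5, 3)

;; sense(dir→west) ~> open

;; push(x→west) ~> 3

;; move(dir→west) ~> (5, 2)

;; sense(dir→west) ~> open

;; push(x→west) ~> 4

;; move(dir→west) ~> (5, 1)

;; sense(dir→west) ~> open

;; push(x→west) ~> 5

;; move(dir→west) ~> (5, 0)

;; sense(dir→south) ~> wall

;; sense(dir→north) ~> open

;; push(x→north) ~> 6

;; move(dir→north) ~> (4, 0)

;; sense(dir→east) ~> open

;; push(x→east) ~> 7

;; move(dir→east) ~> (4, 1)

;; sense(dir→east) ~> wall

;; sense(dir→north) ~> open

;; push(x→north) ~> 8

;; move(dir→north) ~> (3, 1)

;; sense(dir→east) ~> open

;; push(x→east) ~> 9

;; move(dir→east) ~> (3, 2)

;; sense(dir→east) ~> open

;; push(x→east) ~> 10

;; move(dir→east) ~> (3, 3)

;; sense(dir→east) ~> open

;; push(x→east) ~> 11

;; move(dir→east) ~> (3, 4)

;; sense(dir→north) ~> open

;; push(x→north) ~> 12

;; move(dir→north) ~> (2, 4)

;; sense(dir→west) ~> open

;; push(x→west) ~> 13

;; move(dir→west) ~> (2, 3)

;; sense(dir→west) ~> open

;; push(x→west) ~> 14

;; move(dir→west) ~> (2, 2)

;; sense(dir→west) ~> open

;; push(x→west) ~> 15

;; move(dir→west) ~> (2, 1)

;; sense(dir→west) ~> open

;; push(x→west) ~> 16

;; move(dir→west) ~> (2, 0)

;; sense(dir→south) ~> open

;; push(x→south) ~> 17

;; move(dir→south) ~> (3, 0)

;; pop() ~> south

;; move(dir→north) ~> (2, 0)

;; sense(dir→north) ~> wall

;; pop() ~> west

;; move(dir→east) ~> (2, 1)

;; sense(dir→north) ~> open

;; push(x→north) ~> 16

;; move(dir→north) ~> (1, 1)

;; sense(dir→east) ~> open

;; push(x→east) ~> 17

;; move(dir→east) ~> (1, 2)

;; sense(dir→east) ~> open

;; push(x→east) ~> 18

;; move(dir→east) ~> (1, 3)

;; sense(dir→east) ~> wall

;; sense(dir→north) ~> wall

;; pop() ~> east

;; move(dir→west) ~> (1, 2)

;; sense(dir→north) ~> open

;; push(x→north) ~> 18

;; move(dir→north) ~> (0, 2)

;; sense(dir→west) ~> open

;; push(x→west) ~> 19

;; move(dir→west) ~> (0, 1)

;; sense(dir→west) ~> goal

;; move(dir→west) ~> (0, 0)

Answer: (0, 0)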